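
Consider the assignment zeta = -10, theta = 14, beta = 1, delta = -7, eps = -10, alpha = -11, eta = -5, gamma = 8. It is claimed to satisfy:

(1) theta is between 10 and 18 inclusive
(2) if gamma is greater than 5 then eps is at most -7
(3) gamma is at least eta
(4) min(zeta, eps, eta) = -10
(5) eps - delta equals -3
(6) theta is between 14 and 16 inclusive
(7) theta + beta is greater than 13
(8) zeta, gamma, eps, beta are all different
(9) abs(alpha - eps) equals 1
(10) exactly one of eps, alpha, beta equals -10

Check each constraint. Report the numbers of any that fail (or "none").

No — constraint 8 is not satisfied.

(1) theta = 14 lies in [10, 18]  yes
(2) gamma = 8 > 5, so we need eps ≤ -7; eps = -10 ≤ -7  yes
(3) gamma = 8, eta = -5; 8 ≥ -5  yes
(4) min(-10, -10, -5) = -10  yes
(5) eps - delta = -10 - (-7) = -3  yes
(6) theta = 14 lies in [14, 16]  yes
(7) theta + beta = 14 + 1 = 15; 15 > 13  yes
(8) zeta = eps = -10, not all different  no
(9) abs(-11 - (-10)) = 1  yes
(10) eps=-10, alpha=-11, beta=1; 1 of them equals -10  yes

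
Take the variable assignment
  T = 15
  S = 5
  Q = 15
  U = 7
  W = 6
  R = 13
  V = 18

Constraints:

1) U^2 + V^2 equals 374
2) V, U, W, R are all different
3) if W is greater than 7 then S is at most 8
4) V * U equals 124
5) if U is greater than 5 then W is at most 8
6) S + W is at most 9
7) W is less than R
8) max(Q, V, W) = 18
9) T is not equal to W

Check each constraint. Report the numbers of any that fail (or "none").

1) U^2 + V^2 = 7^2 + 18^2 = 49 + 324 = 373, not 374 — fails.
2) values 18, 7, 6, 13 are pairwise distinct — holds.
3) W = 6, not > 7; antecedent false, conditional vacuously true — holds.
4) V * U = 18 * 7 = 126, not 124 — fails.
5) U = 7 > 5, so we need W ≤ 8; W = 6 ≤ 8 — holds.
6) S + W = 5 + 6 = 11; 11 > 9, bound 9 not met — fails.
7) W = 6, R = 13; 6 < 13 — holds.
8) max(15, 18, 6) = 18 — holds.
9) T = 15, W = 6; distinct — holds.

Constraints 1, 4, and 6 do not hold.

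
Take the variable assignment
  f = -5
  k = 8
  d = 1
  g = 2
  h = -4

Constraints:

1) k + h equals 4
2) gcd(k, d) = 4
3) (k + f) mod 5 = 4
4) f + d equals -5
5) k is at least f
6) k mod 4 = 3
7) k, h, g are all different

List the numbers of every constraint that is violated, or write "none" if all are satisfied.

1) k + h = 8 + (-4) = 4 — holds.
2) gcd(8, 1) = 1, not 4 — does not hold.
3) k + f = 3; 3 mod 5 = 3, not 4 — does not hold.
4) f + d = -5 + 1 = -4, not -5 — does not hold.
5) k = 8, f = -5; 8 ≥ -5 — holds.
6) 8 mod 4 = 0, not 3 — does not hold.
7) values 8, -4, 2 are pairwise distinct — holds.

Constraints 2, 3, 4, 6 do not hold.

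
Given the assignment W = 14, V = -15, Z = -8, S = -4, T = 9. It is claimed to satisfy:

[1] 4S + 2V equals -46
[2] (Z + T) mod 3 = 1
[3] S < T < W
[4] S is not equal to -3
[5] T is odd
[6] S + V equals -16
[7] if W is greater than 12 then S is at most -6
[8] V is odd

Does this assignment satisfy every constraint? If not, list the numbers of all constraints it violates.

[1] 4S + 2V = 4(-4) + 2(-15) = -46  true
[2] Z + T = 1; 1 mod 3 = 1  true
[3] values -4 < 9 < 14  true
[4] S = -4, and -4 ≠ -3  true
[5] T = 9 is odd  true
[6] S + V = -4 + (-15) = -19, not -16  false
[7] W = 14 > 12, so we need S ≤ -6; but S = -4 > -6  false
[8] V = -15 is odd  true

Constraints 6 and 7 are violated.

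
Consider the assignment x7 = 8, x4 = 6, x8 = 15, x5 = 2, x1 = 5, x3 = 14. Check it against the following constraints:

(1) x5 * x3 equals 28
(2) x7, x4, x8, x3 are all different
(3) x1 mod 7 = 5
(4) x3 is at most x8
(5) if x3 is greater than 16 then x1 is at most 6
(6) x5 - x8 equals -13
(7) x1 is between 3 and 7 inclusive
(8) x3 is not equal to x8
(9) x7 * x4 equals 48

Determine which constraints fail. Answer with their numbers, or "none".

The assignment satisfies every constraint.

(1) x5 * x3 = 2 * 14 = 28 — holds.
(2) values 8, 6, 15, 14 are pairwise distinct — holds.
(3) 5 mod 7 = 5 — holds.
(4) x3 = 14, x8 = 15; 14 ≤ 15 — holds.
(5) x3 = 14, not > 16; antecedent false, conditional vacuously true — holds.
(6) x5 - x8 = 2 - 15 = -13 — holds.
(7) x1 = 5 lies in [3, 7] — holds.
(8) x3 = 14, x8 = 15; distinct — holds.
(9) x7 * x4 = 8 * 6 = 48 — holds.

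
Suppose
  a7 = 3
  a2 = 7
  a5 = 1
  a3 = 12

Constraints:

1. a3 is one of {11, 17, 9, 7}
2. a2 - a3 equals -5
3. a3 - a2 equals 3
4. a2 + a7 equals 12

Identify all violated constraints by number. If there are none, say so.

1. a3 = 12 is not in {11, 17, 9, 7} — does not hold.
2. a2 - a3 = 7 - 12 = -5 — holds.
3. a3 - a2 = 12 - 7 = 5, not 3 — does not hold.
4. a2 + a7 = 7 + 3 = 10, not 12 — does not hold.

No — constraints 1, 3, and 4 are not satisfied.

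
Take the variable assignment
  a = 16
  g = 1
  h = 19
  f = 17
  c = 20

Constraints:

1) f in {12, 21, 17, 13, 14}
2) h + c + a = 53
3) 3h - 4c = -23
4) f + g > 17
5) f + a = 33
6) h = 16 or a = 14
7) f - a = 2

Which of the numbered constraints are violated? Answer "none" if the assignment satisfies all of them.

1) f = 17 is in {12, 21, 17, 13, 14} — holds.
2) h + c + a = 19 + 20 + 16 = 55, not 53 — fails.
3) 3h - 4c = 3(19) - 4(20) = -23 — holds.
4) f + g = 17 + 1 = 18; 18 > 17 — holds.
5) f + a = 17 + 16 = 33 — holds.
6) h = 19 ≠ 16 and a = 16 ≠ 14; both disjuncts false — fails.
7) f - a = 17 - 16 = 1, not 2 — fails.

Constraints 2, 6, 7 are violated.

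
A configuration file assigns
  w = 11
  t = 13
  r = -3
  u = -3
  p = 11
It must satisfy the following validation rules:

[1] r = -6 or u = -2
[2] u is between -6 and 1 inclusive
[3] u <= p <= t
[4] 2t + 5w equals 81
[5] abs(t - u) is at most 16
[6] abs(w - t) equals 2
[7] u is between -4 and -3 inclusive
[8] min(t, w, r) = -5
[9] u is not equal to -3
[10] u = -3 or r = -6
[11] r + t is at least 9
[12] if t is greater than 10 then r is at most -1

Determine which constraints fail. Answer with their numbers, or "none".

[1] r = -3 ≠ -6 and u = -3 ≠ -2; both disjuncts false — fails.
[2] u = -3 lies in [-6, 1] — holds.
[3] values -3 <= 11 <= 13 — holds.
[4] 2t + 5w = 2(13) + 5(11) = 81 — holds.
[5] abs(13 - (-3)) = 16; 16 ≤ 16 — holds.
[6] abs(11 - 13) = 2 — holds.
[7] u = -3 lies in [-4, -3] — holds.
[8] min(13, 11, -3) = -3, not -5 — fails.
[9] u = -3, but -3 is required to differ — fails.
[10] u = -3 = -3 (first disjunct) — holds.
[11] r + t = -3 + 13 = 10; 10 ≥ 9 — holds.
[12] t = 13 > 10, so we need r ≤ -1; r = -3 ≤ -1 — holds.

No — constraints 1, 8, and 9 are not satisfied.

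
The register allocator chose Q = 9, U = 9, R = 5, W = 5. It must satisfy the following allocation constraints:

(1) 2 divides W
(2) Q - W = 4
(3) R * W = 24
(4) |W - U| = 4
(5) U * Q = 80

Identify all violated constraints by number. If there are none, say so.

Constraints 1, 3, and 5 do not hold.

(1) 5 = 2*2 + 1, so 2 does not divide 5 — fails.
(2) Q - W = 9 - 5 = 4 — holds.
(3) R * W = 5 * 5 = 25, not 24 — fails.
(4) |5 - 9| = 4 — holds.
(5) U * Q = 9 * 9 = 81, not 80 — fails.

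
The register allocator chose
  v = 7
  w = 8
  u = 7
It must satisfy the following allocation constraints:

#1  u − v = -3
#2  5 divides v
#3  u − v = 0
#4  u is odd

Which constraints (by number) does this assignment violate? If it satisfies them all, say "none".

#1 u − v = 7 − 7 = 0, not -3 — violated.
#2 7 = 5×1 + 2, so 5 does not divide 7 — violated.
#3 u − v = 7 − 7 = 0 — satisfied.
#4 u = 7 is odd — satisfied.

The assignment fails constraints 1, 2.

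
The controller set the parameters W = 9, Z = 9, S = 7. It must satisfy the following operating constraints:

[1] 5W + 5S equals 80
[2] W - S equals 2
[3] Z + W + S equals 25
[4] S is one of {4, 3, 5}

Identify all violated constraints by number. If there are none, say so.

[1] 5W + 5S = 5(9) + 5(7) = 80 — holds.
[2] W - S = 9 - 7 = 2 — holds.
[3] Z + W + S = 9 + 9 + 7 = 25 — holds.
[4] S = 7 is not in {4, 3, 5} — fails.

Violated: 4.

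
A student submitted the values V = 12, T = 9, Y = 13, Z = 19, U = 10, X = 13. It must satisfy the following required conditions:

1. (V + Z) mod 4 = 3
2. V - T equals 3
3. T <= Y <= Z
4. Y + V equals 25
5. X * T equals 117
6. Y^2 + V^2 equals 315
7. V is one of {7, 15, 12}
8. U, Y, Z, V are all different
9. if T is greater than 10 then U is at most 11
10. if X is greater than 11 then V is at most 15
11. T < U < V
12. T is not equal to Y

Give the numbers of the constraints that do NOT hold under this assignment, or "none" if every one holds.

Constraint 6 does not hold.

1. V + Z = 31; 31 mod 4 = 3 — OK.
2. V - T = 12 - 9 = 3 — OK.
3. values 9 <= 13 <= 19 — OK.
4. Y + V = 13 + 12 = 25 — OK.
5. X * T = 13 * 9 = 117 — OK.
6. Y^2 + V^2 = 13^2 + 12^2 = 169 + 144 = 313, not 315 — violated.
7. V = 12 is in {7, 15, 12} — OK.
8. values 10, 13, 19, 12 are pairwise distinct — OK.
9. T = 9, not > 10; antecedent false, conditional vacuously true — OK.
10. X = 13 > 11, so we need V ≤ 15; V = 12 ≤ 15 — OK.
11. values 9 < 10 < 12 — OK.
12. T = 9, Y = 13; distinct — OK.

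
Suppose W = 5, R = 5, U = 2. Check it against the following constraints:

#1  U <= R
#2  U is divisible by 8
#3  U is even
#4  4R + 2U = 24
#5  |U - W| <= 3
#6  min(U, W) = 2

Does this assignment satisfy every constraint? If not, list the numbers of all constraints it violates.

#1 U = 2, R = 5; 2 ≤ 5 — OK.
#2 2 = 8*0 + 2, so 8 does not divide 2 — violated.
#3 U = 2 is even — OK.
#4 4R + 2U = 4(5) + 2(2) = 24 — OK.
#5 |2 - 5| = 3; 3 ≤ 3 — OK.
#6 min(2, 5) = 2 — OK.

Constraint 2 is violated.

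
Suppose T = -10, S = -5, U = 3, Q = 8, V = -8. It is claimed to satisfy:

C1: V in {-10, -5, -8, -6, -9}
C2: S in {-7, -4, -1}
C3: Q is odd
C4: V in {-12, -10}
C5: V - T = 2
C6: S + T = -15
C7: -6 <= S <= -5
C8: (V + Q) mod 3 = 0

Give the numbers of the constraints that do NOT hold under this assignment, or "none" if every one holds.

C1: V = -8 is in {-10, -5, -8, -6, -9}  yes
C2: S = -5 is not in {-7, -4, -1}  no
C3: Q = 8 is even  no
C4: V = -8 is not in {-12, -10}  no
C5: V - T = -8 - (-10) = 2  yes
C6: S + T = -5 + (-10) = -15  yes
C7: S = -5 lies in [-6, -5]  yes
C8: V + Q = 0; 0 mod 3 = 0  yes

Constraints 2, 3, 4 do not hold.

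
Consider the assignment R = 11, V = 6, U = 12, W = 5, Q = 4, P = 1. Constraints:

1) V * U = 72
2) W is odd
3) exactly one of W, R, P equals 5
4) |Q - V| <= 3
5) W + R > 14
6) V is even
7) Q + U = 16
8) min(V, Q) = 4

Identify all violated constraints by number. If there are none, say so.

1) V * U = 6 * 12 = 72  ✔
2) W = 5 is odd  ✔
3) W=5, R=11, P=1; 1 of them equals 5  ✔
4) |4 - 6| = 2; 2 ≤ 3  ✔
5) W + R = 5 + 11 = 16; 16 > 14  ✔
6) V = 6 is even  ✔
7) Q + U = 4 + 12 = 16  ✔
8) min(6, 4) = 4  ✔

The assignment satisfies every constraint.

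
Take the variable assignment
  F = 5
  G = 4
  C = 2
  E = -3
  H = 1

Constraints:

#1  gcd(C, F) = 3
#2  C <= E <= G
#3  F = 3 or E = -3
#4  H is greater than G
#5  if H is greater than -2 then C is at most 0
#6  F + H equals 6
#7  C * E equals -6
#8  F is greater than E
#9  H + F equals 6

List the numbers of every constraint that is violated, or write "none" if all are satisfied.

#1 gcd(2, 5) = 1, not 3 — violated.
#2 values 2, -3, 4; C = 2 is not <= E = -3 — violated.
#3 F = 5 ≠ 3, but E = -3 = -3 (second disjunct) — OK.
#4 H = 1, G = 4; 1 ≤ 4 (want >) — violated.
#5 H = 1 > -2, so we need C ≤ 0; but C = 2 > 0 — violated.
#6 F + H = 5 + 1 = 6 — OK.
#7 C * E = 2 * (-3) = -6 — OK.
#8 F = 5, E = -3; 5 > -3 — OK.
#9 H + F = 1 + 5 = 6 — OK.

No — constraints 1, 2, 4, and 5 are not satisfied.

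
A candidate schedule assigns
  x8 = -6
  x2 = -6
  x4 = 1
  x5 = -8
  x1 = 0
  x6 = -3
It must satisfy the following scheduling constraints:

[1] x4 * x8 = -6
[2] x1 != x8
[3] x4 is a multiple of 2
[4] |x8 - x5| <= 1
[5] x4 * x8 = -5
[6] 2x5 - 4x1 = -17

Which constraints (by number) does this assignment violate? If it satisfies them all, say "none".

Violated: 3, 4, 5, and 6.

[1] x4 * x8 = 1 * (-6) = -6  ✔
[2] x1 = 0, x8 = -6; distinct  ✔
[3] 1 = 2*0 + 1, so 2 does not divide 1  ✘
[4] |-6 - (-8)| = 2; 2 > 1, exceeds bound 1  ✘
[5] x4 * x8 = 1 * (-6) = -6, not -5  ✘
[6] 2x5 - 4x1 = 2(-8) - 4(0) = -16, not -17  ✘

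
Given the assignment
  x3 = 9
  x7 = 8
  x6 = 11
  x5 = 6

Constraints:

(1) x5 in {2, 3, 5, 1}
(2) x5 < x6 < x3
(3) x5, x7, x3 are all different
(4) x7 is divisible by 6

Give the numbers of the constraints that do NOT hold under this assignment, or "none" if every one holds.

The assignment fails constraints 1, 2, 4.

(1) x5 = 6 is not in {2, 3, 5, 1}  fails
(2) values 6, 11, 9; x6 = 11 is not < x3 = 9  fails
(3) values 6, 8, 9 are pairwise distinct  holds
(4) 8 = 6*1 + 2, so 6 does not divide 8  fails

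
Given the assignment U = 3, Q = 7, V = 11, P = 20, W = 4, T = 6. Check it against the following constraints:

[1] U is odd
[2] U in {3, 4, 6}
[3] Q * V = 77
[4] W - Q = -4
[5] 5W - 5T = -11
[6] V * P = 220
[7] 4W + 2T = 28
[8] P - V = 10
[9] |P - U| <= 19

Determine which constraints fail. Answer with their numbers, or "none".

Constraints 4, 5, and 8 are violated.

[1] U = 3 is odd — holds.
[2] U = 3 is in {3, 4, 6} — holds.
[3] Q * V = 7 * 11 = 77 — holds.
[4] W - Q = 4 - 7 = -3, not -4 — fails.
[5] 5W - 5T = 5(4) - 5(6) = -10, not -11 — fails.
[6] V * P = 11 * 20 = 220 — holds.
[7] 4W + 2T = 4(4) + 2(6) = 28 — holds.
[8] P - V = 20 - 11 = 9, not 10 — fails.
[9] |20 - 3| = 17; 17 ≤ 19 — holds.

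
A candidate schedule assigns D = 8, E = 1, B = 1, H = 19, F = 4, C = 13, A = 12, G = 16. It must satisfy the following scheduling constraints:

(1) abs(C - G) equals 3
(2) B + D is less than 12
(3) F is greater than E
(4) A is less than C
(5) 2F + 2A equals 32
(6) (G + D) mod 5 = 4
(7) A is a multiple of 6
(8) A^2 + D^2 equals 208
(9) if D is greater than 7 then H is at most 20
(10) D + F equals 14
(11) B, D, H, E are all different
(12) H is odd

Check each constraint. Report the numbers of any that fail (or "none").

(1) abs(13 - 16) = 3 — holds.
(2) B + D = 1 + 8 = 9; 9 < 12 — holds.
(3) F = 4, E = 1; 4 > 1 — holds.
(4) A = 12, C = 13; 12 < 13 — holds.
(5) 2F + 2A = 2(4) + 2(12) = 32 — holds.
(6) G + D = 24; 24 mod 5 = 4 — holds.
(7) 12 / 6 = 2, so 6 divides 12 — holds.
(8) A^2 + D^2 = 12^2 + 8^2 = 144 + 64 = 208 — holds.
(9) D = 8 > 7, so we need H ≤ 20; H = 19 ≤ 20 — holds.
(10) D + F = 8 + 4 = 12, not 14 — fails.
(11) B = E = 1, not all different — fails.
(12) H = 19 is odd — holds.

Constraints 10 and 11 do not hold.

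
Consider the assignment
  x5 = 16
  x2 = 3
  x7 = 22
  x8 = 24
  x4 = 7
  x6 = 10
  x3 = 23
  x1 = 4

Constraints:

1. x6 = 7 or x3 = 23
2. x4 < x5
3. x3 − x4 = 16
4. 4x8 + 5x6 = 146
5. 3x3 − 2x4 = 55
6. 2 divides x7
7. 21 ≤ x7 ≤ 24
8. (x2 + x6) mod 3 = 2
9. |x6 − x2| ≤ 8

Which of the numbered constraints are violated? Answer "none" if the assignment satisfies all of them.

Constraint 8 is violated.

1. x6 = 10 ≠ 7, but x3 = 23 = 23 (second disjunct) — holds.
2. x4 = 7, x5 = 16; 7 < 16 — holds.
3. x3 − x4 = 23 − 7 = 16 — holds.
4. 4x8 + 5x6 = 4(24) + 5(10) = 146 — holds.
5. 3x3 − 2x4 = 3(23) − 2(7) = 55 — holds.
6. 22 / 2 = 11, so 2 divides 22 — holds.
7. x7 = 22 lies in [21, 24] — holds.
8. x2 + x6 = 13; 13 mod 3 = 1, not 2 — fails.
9. |10 − 3| = 7; 7 ≤ 8 — holds.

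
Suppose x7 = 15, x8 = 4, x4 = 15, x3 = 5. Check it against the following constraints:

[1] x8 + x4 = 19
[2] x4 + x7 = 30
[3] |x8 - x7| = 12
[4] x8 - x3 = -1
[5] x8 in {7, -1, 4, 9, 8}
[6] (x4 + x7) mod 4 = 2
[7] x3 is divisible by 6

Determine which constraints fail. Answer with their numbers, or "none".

Constraints 3 and 7 are violated.

[1] x8 + x4 = 4 + 15 = 19 — satisfied.
[2] x4 + x7 = 15 + 15 = 30 — satisfied.
[3] |4 - 15| = 11, not 12 — violated.
[4] x8 - x3 = 4 - 5 = -1 — satisfied.
[5] x8 = 4 is in {7, -1, 4, 9, 8} — satisfied.
[6] x4 + x7 = 30; 30 mod 4 = 2 — satisfied.
[7] 5 = 6*0 + 5, so 6 does not divide 5 — violated.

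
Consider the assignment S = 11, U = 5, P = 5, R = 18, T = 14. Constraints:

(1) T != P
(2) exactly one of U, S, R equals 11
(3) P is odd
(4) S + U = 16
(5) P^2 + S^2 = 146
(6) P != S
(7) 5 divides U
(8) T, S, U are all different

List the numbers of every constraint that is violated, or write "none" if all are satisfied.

No violations.

(1) T = 14, P = 5; distinct  yes
(2) U=5, S=11, R=18; 1 of them equals 11  yes
(3) P = 5 is odd  yes
(4) S + U = 11 + 5 = 16  yes
(5) P^2 + S^2 = 5^2 + 11^2 = 25 + 121 = 146  yes
(6) P = 5, S = 11; distinct  yes
(7) 5 / 5 = 1, so 5 divides 5  yes
(8) values 14, 11, 5 are pairwise distinct  yes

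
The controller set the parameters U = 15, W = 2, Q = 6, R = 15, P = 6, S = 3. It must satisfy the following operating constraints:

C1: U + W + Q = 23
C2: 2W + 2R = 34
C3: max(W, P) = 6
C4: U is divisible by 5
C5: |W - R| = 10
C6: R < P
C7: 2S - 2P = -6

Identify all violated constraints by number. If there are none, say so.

C1: U + W + Q = 15 + 2 + 6 = 23 — holds.
C2: 2W + 2R = 2(2) + 2(15) = 34 — holds.
C3: max(2, 6) = 6 — holds.
C4: 15 / 5 = 3, so 5 divides 15 — holds.
C5: |2 - 15| = 13, not 10 — does not hold.
C6: R = 15, P = 6; 15 ≥ 6 (want <) — does not hold.
C7: 2S - 2P = 2(3) - 2(6) = -6 — holds.

The assignment fails constraints 5, 6.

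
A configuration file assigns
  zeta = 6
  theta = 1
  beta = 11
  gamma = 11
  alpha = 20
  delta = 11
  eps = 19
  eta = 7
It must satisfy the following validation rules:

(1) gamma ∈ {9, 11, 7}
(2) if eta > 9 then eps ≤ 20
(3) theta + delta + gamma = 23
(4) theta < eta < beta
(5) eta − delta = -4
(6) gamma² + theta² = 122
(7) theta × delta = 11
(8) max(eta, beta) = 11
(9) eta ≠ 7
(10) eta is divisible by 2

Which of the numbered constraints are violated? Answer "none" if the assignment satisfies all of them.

(1) gamma = 11 is in {9, 11, 7}  ✔
(2) eta = 7, not > 9; antecedent false, conditional vacuously true  ✔
(3) theta + delta + gamma = 1 + 11 + 11 = 23  ✔
(4) values 1 < 7 < 11  ✔
(5) eta − delta = 7 − 11 = -4  ✔
(6) gamma² + theta² = 11² + 1² = 121 + 1 = 122  ✔
(7) theta × delta = 1 × 11 = 11  ✔
(8) max(7, 11) = 11  ✔
(9) eta = 7, but 7 is required to differ  ✘
(10) 7 = 2×3 + 1, so 2 does not divide 7  ✘

Constraints 9, 10 do not hold.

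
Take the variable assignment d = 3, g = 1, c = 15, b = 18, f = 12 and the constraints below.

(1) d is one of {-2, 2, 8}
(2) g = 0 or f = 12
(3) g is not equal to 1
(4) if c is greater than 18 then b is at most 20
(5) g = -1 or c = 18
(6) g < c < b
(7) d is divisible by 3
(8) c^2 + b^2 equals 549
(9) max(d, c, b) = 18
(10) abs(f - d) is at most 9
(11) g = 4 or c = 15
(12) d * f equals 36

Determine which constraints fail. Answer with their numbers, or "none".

Constraints 1, 3, 5 do not hold.

(1) d = 3 is not in {-2, 2, 8}  ✗
(2) g = 1 ≠ 0, but f = 12 = 12 (second disjunct)  ✓
(3) g = 1, but 1 is required to differ  ✗
(4) c = 15, not > 18; antecedent false, conditional vacuously true  ✓
(5) g = 1 ≠ -1 and c = 15 ≠ 18; both disjuncts false  ✗
(6) values 1 < 15 < 18  ✓
(7) 3 / 3 = 1, so 3 divides 3  ✓
(8) c^2 + b^2 = 15^2 + 18^2 = 225 + 324 = 549  ✓
(9) max(3, 15, 18) = 18  ✓
(10) abs(12 - 3) = 9; 9 ≤ 9  ✓
(11) g = 1 ≠ 4, but c = 15 = 15 (second disjunct)  ✓
(12) d * f = 3 * 12 = 36  ✓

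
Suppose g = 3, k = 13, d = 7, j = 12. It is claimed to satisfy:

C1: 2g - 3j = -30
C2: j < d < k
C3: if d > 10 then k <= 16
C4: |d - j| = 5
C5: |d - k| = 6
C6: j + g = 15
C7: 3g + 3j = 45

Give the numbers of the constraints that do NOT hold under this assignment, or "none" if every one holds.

Violated: 2.

C1: 2g - 3j = 2(3) - 3(12) = -30 — OK.
C2: values 12, 7, 13; j = 12 is not < d = 7 — violated.
C3: d = 7, not > 10; antecedent false, conditional vacuously true — OK.
C4: |7 - 12| = 5 — OK.
C5: |7 - 13| = 6 — OK.
C6: j + g = 12 + 3 = 15 — OK.
C7: 3g + 3j = 3(3) + 3(12) = 45 — OK.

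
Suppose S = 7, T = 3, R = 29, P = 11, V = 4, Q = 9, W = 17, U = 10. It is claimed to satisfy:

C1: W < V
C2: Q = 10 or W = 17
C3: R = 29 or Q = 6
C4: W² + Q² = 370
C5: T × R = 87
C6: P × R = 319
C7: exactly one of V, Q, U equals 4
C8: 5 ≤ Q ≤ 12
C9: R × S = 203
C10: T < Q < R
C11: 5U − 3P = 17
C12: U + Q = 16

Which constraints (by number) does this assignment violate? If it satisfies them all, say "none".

Violated: 1 and 12.

C1: W = 17, V = 4; 17 ≥ 4 (want <)  ✗
C2: Q = 9 ≠ 10, but W = 17 = 17 (second disjunct)  ✓
C3: R = 29 = 29 (first disjunct)  ✓
C4: W² + Q² = 17² + 9² = 289 + 81 = 370  ✓
C5: T × R = 3 × 29 = 87  ✓
C6: P × R = 11 × 29 = 319  ✓
C7: V=4, Q=9, U=10; 1 of them equals 4  ✓
C8: Q = 9 lies in [5, 12]  ✓
C9: R × S = 29 × 7 = 203  ✓
C10: values 3 < 9 < 29  ✓
C11: 5U − 3P = 5(10) − 3(11) = 17  ✓
C12: U + Q = 10 + 9 = 19, not 16  ✗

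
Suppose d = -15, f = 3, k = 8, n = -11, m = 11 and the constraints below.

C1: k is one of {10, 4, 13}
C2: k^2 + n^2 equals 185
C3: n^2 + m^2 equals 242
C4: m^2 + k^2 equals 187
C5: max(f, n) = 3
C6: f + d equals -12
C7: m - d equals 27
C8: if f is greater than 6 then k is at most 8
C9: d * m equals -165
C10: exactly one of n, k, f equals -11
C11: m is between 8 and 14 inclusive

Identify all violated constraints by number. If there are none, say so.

C1: k = 8 is not in {10, 4, 13}  ✗
C2: k^2 + n^2 = 8^2 + (-11)^2 = 64 + 121 = 185  ✓
C3: n^2 + m^2 = (-11)^2 + 11^2 = 121 + 121 = 242  ✓
C4: m^2 + k^2 = 11^2 + 8^2 = 121 + 64 = 185, not 187  ✗
C5: max(3, -11) = 3  ✓
C6: f + d = 3 + (-15) = -12  ✓
C7: m - d = 11 - (-15) = 26, not 27  ✗
C8: f = 3, not > 6; antecedent false, conditional vacuously true  ✓
C9: d * m = -15 * 11 = -165  ✓
C10: n=-11, k=8, f=3; 1 of them equals -11  ✓
C11: m = 11 lies in [8, 14]  ✓

Constraints 1, 4, 7 do not hold.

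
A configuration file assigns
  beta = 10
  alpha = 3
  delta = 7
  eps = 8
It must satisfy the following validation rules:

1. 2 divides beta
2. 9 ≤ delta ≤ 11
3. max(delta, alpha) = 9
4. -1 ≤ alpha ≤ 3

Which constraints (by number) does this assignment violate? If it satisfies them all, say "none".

1. 10 / 2 = 5, so 2 divides 10 — holds.
2. delta = 7 is outside [9, 11] — fails.
3. max(7, 3) = 7, not 9 — fails.
4. alpha = 3 lies in [-1, 3] — holds.

Constraints 2 and 3 are violated.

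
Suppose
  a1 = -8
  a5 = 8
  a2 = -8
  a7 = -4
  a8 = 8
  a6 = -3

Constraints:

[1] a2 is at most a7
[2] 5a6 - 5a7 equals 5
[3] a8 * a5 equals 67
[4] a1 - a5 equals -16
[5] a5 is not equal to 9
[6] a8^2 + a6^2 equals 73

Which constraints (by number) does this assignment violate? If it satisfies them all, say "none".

[1] a2 = -8, a7 = -4; -8 ≤ -4 — holds.
[2] 5a6 - 5a7 = 5(-3) - 5(-4) = 5 — holds.
[3] a8 * a5 = 8 * 8 = 64, not 67 — does not hold.
[4] a1 - a5 = -8 - 8 = -16 — holds.
[5] a5 = 8, and 8 ≠ 9 — holds.
[6] a8^2 + a6^2 = 8^2 + (-3)^2 = 64 + 9 = 73 — holds.

The assignment fails constraint 3.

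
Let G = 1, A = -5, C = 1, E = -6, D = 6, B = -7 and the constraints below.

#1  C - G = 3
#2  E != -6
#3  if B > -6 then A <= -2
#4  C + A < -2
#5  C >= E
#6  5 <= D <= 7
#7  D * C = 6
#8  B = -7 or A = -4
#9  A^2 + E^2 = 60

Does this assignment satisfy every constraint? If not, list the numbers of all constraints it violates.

#1 C - G = 1 - 1 = 0, not 3 — violated.
#2 E = -6, but -6 is required to differ — violated.
#3 B = -7, not > -6; antecedent false, conditional vacuously true — OK.
#4 C + A = 1 + (-5) = -4; -4 < -2 — OK.
#5 C = 1, E = -6; 1 ≥ -6 — OK.
#6 D = 6 lies in [5, 7] — OK.
#7 D * C = 6 * 1 = 6 — OK.
#8 B = -7 = -7 (first disjunct) — OK.
#9 A^2 + E^2 = (-5)^2 + (-6)^2 = 25 + 36 = 61, not 60 — violated.

Violated: 1, 2, 9.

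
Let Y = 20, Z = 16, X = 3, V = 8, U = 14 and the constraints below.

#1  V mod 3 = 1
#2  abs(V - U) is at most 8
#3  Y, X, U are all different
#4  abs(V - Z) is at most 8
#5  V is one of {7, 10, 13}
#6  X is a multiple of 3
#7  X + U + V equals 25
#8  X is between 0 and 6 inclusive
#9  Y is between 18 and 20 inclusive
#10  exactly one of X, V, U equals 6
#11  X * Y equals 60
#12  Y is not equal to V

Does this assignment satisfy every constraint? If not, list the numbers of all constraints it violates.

The assignment fails constraints 1, 5, and 10.

#1 8 mod 3 = 2, not 1  no
#2 abs(8 - 14) = 6; 6 ≤ 8  yes
#3 values 20, 3, 14 are pairwise distinct  yes
#4 abs(8 - 16) = 8; 8 ≤ 8  yes
#5 V = 8 is not in {7, 10, 13}  no
#6 3 / 3 = 1, so 3 divides 3  yes
#7 X + U + V = 3 + 14 + 8 = 25  yes
#8 X = 3 lies in [0, 6]  yes
#9 Y = 20 lies in [18, 20]  yes
#10 X=3, V=8, U=14; 0 of them equal 6, not exactly one  no
#11 X * Y = 3 * 20 = 60  yes
#12 Y = 20, V = 8; distinct  yes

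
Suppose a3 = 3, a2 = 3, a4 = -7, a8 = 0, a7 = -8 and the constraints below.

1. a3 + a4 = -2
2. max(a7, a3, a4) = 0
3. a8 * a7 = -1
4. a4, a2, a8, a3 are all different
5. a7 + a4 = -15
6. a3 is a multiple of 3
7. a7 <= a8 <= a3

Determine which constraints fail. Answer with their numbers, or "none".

1. a3 + a4 = 3 + (-7) = -4, not -2 — fails.
2. max(-8, 3, -7) = 3, not 0 — fails.
3. a8 * a7 = 0 * (-8) = 0, not -1 — fails.
4. a2 = a3 = 3, not all different — fails.
5. a7 + a4 = -8 + (-7) = -15 — holds.
6. 3 / 3 = 1, so 3 divides 3 — holds.
7. values -8 <= 0 <= 3 — holds.

Constraints 1, 2, 3, 4 do not hold.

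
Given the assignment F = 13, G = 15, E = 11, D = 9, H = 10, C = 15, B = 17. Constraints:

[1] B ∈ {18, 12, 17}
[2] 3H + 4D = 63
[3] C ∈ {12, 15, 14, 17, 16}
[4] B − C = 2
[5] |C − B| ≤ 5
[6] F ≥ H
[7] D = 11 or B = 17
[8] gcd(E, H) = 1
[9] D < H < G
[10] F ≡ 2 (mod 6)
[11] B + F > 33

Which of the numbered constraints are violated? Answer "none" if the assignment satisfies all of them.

[1] B = 17 is in {18, 12, 17}  true
[2] 3H + 4D = 3(10) + 4(9) = 66, not 63  false
[3] C = 15 is in {12, 15, 14, 17, 16}  true
[4] B − C = 17 − 15 = 2  true
[5] |15 − 17| = 2; 2 ≤ 5  true
[6] F = 13, H = 10; 13 ≥ 10  true
[7] D = 9 ≠ 11, but B = 17 = 17 (second disjunct)  true
[8] gcd(11, 10) = 1  true
[9] values 9 < 10 < 15  true
[10] 13 mod 6 = 1, not 2  false
[11] B + F = 17 + 13 = 30; 30 ≤ 33, bound 33 not met  false

Constraints 2, 10, and 11 do not hold.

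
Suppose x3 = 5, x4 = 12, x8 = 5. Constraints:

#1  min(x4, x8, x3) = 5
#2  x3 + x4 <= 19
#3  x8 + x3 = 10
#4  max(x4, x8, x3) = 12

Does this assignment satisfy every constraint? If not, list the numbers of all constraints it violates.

None — every constraint holds.

#1 min(12, 5, 5) = 5 — holds.
#2 x3 + x4 = 5 + 12 = 17; 17 ≤ 19 — holds.
#3 x8 + x3 = 5 + 5 = 10 — holds.
#4 max(12, 5, 5) = 12 — holds.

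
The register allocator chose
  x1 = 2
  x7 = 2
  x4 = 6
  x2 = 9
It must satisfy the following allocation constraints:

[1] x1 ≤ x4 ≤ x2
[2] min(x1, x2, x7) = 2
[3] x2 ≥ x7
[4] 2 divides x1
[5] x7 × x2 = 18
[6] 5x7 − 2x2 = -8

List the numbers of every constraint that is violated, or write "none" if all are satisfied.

[1] values 2 ≤ 6 ≤ 9 — holds.
[2] min(2, 9, 2) = 2 — holds.
[3] x2 = 9, x7 = 2; 9 ≥ 2 — holds.
[4] 2 / 2 = 1, so 2 divides 2 — holds.
[5] x7 × x2 = 2 × 9 = 18 — holds.
[6] 5x7 − 2x2 = 5(2) − 2(9) = -8 — holds.

None — every constraint holds.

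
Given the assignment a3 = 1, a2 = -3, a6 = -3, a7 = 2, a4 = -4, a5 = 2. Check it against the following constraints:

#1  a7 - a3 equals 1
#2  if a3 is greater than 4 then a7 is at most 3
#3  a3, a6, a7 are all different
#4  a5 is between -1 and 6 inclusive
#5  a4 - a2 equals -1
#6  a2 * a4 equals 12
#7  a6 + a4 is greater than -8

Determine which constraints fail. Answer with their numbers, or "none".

#1 a7 - a3 = 2 - 1 = 1 — satisfied.
#2 a3 = 1, not > 4; antecedent false, conditional vacuously true — satisfied.
#3 values 1, -3, 2 are pairwise distinct — satisfied.
#4 a5 = 2 lies in [-1, 6] — satisfied.
#5 a4 - a2 = -4 - (-3) = -1 — satisfied.
#6 a2 * a4 = -3 * (-4) = 12 — satisfied.
#7 a6 + a4 = -3 + (-4) = -7; -7 > -8 — satisfied.

Yes — all constraints hold.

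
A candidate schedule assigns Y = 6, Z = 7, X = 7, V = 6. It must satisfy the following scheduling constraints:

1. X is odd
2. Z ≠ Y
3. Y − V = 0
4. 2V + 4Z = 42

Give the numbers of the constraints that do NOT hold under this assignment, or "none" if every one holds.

Constraint 4 does not hold.

1. X = 7 is odd  ✓
2. Z = 7, Y = 6; distinct  ✓
3. Y − V = 6 − 6 = 0  ✓
4. 2V + 4Z = 2(6) + 4(7) = 40, not 42  ✗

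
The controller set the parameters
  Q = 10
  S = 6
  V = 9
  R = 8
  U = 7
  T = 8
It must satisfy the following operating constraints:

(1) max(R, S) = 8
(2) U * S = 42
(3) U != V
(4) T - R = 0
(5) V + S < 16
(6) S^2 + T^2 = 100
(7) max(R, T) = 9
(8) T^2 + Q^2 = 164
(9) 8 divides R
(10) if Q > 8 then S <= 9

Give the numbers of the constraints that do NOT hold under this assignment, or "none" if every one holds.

(1) max(8, 6) = 8 — holds.
(2) U * S = 7 * 6 = 42 — holds.
(3) U = 7, V = 9; distinct — holds.
(4) T - R = 8 - 8 = 0 — holds.
(5) V + S = 9 + 6 = 15; 15 < 16 — holds.
(6) S^2 + T^2 = 6^2 + 8^2 = 36 + 64 = 100 — holds.
(7) max(8, 8) = 8, not 9 — fails.
(8) T^2 + Q^2 = 8^2 + 10^2 = 64 + 100 = 164 — holds.
(9) 8 / 8 = 1, so 8 divides 8 — holds.
(10) Q = 10 > 8, so we need S ≤ 9; S = 6 ≤ 9 — holds.

Constraint 7 is violated.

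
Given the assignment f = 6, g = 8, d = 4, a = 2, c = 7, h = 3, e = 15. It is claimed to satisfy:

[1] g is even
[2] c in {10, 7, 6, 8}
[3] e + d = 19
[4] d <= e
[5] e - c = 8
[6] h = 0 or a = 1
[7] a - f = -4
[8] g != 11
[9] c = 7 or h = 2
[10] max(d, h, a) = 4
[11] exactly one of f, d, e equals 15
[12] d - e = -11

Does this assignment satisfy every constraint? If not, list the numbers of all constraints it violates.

The assignment fails constraint 6.

[1] g = 8 is even — holds.
[2] c = 7 is in {10, 7, 6, 8} — holds.
[3] e + d = 15 + 4 = 19 — holds.
[4] d = 4, e = 15; 4 ≤ 15 — holds.
[5] e - c = 15 - 7 = 8 — holds.
[6] h = 3 ≠ 0 and a = 2 ≠ 1; both disjuncts false — does not hold.
[7] a - f = 2 - 6 = -4 — holds.
[8] g = 8, and 8 ≠ 11 — holds.
[9] c = 7 = 7 (first disjunct) — holds.
[10] max(4, 3, 2) = 4 — holds.
[11] f=6, d=4, e=15; 1 of them equals 15 — holds.
[12] d - e = 4 - 15 = -11 — holds.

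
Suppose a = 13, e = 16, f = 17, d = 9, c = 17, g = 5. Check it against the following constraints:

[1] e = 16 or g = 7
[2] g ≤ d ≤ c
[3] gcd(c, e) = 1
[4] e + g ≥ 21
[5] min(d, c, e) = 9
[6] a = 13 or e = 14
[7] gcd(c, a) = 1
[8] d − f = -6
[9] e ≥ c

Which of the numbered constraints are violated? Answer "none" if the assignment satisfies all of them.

Violated: 8, 9.

[1] e = 16 = 16 (first disjunct)  ✓
[2] values 5 ≤ 9 ≤ 17  ✓
[3] gcd(17, 16) = 1  ✓
[4] e + g = 16 + 5 = 21; 21 ≥ 21  ✓
[5] min(9, 17, 16) = 9  ✓
[6] a = 13 = 13 (first disjunct)  ✓
[7] gcd(17, 13) = 1  ✓
[8] d − f = 9 − 17 = -8, not -6  ✗
[9] e = 16, c = 17; 16 < 17 (want ≥)  ✗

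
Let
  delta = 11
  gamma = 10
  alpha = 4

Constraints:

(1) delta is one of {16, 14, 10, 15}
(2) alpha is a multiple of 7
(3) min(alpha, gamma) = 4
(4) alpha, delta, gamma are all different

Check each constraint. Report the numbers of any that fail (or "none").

Violated: 1 and 2.

(1) delta = 11 is not in {16, 14, 10, 15}  ✗
(2) 4 = 7*0 + 4, so 7 does not divide 4  ✗
(3) min(4, 10) = 4  ✓
(4) values 4, 11, 10 are pairwise distinct  ✓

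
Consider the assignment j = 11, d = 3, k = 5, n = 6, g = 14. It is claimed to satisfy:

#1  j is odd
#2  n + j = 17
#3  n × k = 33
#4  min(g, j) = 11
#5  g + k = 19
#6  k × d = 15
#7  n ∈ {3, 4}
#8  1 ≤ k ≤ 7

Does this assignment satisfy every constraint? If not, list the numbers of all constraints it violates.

#1 j = 11 is odd — satisfied.
#2 n + j = 6 + 11 = 17 — satisfied.
#3 n × k = 6 × 5 = 30, not 33 — violated.
#4 min(14, 11) = 11 — satisfied.
#5 g + k = 14 + 5 = 19 — satisfied.
#6 k × d = 5 × 3 = 15 — satisfied.
#7 n = 6 is not in {3, 4} — violated.
#8 k = 5 lies in [1, 7] — satisfied.

Constraints 3 and 7 are violated.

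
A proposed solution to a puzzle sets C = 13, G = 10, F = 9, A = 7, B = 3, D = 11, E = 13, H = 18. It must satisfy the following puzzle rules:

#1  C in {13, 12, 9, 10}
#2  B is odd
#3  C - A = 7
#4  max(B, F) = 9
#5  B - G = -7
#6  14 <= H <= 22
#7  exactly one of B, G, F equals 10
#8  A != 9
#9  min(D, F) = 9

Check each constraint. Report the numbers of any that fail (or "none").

Constraint 3 does not hold.

#1 C = 13 is in {13, 12, 9, 10}  yes
#2 B = 3 is odd  yes
#3 C - A = 13 - 7 = 6, not 7  no
#4 max(3, 9) = 9  yes
#5 B - G = 3 - 10 = -7  yes
#6 H = 18 lies in [14, 22]  yes
#7 B=3, G=10, F=9; 1 of them equals 10  yes
#8 A = 7, and 7 ≠ 9  yes
#9 min(11, 9) = 9  yes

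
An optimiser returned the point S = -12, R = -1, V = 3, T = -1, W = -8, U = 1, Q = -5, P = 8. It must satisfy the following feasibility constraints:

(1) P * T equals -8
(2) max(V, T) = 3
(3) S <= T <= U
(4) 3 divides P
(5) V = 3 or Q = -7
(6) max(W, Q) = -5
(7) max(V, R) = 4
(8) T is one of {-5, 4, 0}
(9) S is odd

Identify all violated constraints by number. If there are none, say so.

(1) P * T = 8 * (-1) = -8 — holds.
(2) max(3, -1) = 3 — holds.
(3) values -12 <= -1 <= 1 — holds.
(4) 8 = 3*2 + 2, so 3 does not divide 8 — does not hold.
(5) V = 3 = 3 (first disjunct) — holds.
(6) max(-8, -5) = -5 — holds.
(7) max(3, -1) = 3, not 4 — does not hold.
(8) T = -1 is not in {-5, 4, 0} — does not hold.
(9) S = -12 is even — does not hold.

Constraints 4, 7, 8, and 9 do not hold.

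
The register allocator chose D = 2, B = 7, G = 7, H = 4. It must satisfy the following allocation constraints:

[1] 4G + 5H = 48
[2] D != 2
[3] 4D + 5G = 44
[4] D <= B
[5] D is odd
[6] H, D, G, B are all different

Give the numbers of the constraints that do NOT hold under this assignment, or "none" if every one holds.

[1] 4G + 5H = 4(7) + 5(4) = 48  holds
[2] D = 2, but 2 is required to differ  fails
[3] 4D + 5G = 4(2) + 5(7) = 43, not 44  fails
[4] D = 2, B = 7; 2 ≤ 7  holds
[5] D = 2 is even  fails
[6] G = B = 7, not all different  fails

The assignment fails constraints 2, 3, 5, and 6.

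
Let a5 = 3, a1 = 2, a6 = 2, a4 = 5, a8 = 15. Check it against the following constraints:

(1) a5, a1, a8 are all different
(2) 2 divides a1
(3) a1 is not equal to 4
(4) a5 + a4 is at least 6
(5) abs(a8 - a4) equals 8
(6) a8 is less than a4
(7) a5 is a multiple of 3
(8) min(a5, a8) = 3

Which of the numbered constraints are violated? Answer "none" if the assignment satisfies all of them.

Violated: 5 and 6.

(1) values 3, 2, 15 are pairwise distinct — satisfied.
(2) 2 / 2 = 1, so 2 divides 2 — satisfied.
(3) a1 = 2, and 2 ≠ 4 — satisfied.
(4) a5 + a4 = 3 + 5 = 8; 8 ≥ 6 — satisfied.
(5) abs(15 - 5) = 10, not 8 — violated.
(6) a8 = 15, a4 = 5; 15 ≥ 5 (want <) — violated.
(7) 3 / 3 = 1, so 3 divides 3 — satisfied.
(8) min(3, 15) = 3 — satisfied.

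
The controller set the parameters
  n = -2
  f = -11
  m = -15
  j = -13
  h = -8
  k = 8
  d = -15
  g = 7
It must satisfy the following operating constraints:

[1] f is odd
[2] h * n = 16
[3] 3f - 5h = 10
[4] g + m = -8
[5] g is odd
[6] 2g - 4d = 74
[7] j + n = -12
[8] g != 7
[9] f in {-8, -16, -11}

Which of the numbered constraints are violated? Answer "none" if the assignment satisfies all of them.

Violated: 3, 7, and 8.

[1] f = -11 is odd — satisfied.
[2] h * n = -8 * (-2) = 16 — satisfied.
[3] 3f - 5h = 3(-11) - 5(-8) = 7, not 10 — violated.
[4] g + m = 7 + (-15) = -8 — satisfied.
[5] g = 7 is odd — satisfied.
[6] 2g - 4d = 2(7) - 4(-15) = 74 — satisfied.
[7] j + n = -13 + (-2) = -15, not -12 — violated.
[8] g = 7, but 7 is required to differ — violated.
[9] f = -11 is in {-8, -16, -11} — satisfied.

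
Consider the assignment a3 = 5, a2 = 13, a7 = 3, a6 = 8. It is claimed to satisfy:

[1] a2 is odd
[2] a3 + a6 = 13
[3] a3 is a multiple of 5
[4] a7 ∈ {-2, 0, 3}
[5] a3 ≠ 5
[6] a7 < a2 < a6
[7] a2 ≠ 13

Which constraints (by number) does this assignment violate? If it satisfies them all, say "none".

[1] a2 = 13 is odd — holds.
[2] a3 + a6 = 5 + 8 = 13 — holds.
[3] 5 / 5 = 1, so 5 divides 5 — holds.
[4] a7 = 3 is in {-2, 0, 3} — holds.
[5] a3 = 5, but 5 is required to differ — fails.
[6] values 3, 13, 8; a2 = 13 is not < a6 = 8 — fails.
[7] a2 = 13, but 13 is required to differ — fails.

The assignment fails constraints 5, 6, and 7.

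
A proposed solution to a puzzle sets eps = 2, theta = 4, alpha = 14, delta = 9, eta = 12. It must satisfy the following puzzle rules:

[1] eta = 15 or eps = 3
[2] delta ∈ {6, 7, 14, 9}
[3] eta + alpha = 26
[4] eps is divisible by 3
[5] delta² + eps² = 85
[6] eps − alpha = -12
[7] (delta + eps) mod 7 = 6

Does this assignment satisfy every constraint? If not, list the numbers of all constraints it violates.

[1] eta = 12 ≠ 15 and eps = 2 ≠ 3; both disjuncts false  no
[2] delta = 9 is in {6, 7, 14, 9}  yes
[3] eta + alpha = 12 + 14 = 26  yes
[4] 2 = 3×0 + 2, so 3 does not divide 2  no
[5] delta² + eps² = 9² + 2² = 81 + 4 = 85  yes
[6] eps − alpha = 2 − 14 = -12  yes
[7] delta + eps = 11; 11 mod 7 = 4, not 6  no

Constraints 1, 4, and 7 do not hold.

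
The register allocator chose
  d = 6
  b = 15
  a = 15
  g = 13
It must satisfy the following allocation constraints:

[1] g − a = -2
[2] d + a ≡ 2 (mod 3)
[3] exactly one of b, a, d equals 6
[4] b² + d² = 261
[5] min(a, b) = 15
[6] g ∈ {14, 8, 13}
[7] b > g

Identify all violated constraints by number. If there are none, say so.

Violated: 2.

[1] g − a = 13 − 15 = -2 — satisfied.
[2] d + a = 21; 21 mod 3 = 0, not 2 — violated.
[3] b=15, a=15, d=6; 1 of them equals 6 — satisfied.
[4] b² + d² = 15² + 6² = 225 + 36 = 261 — satisfied.
[5] min(15, 15) = 15 — satisfied.
[6] g = 13 is in {14, 8, 13} — satisfied.
[7] b = 15, g = 13; 15 > 13 — satisfied.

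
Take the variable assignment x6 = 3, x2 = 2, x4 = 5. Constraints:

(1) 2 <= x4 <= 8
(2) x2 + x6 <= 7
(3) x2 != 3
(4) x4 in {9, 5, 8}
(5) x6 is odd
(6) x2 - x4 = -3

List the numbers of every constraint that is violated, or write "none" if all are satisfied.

Yes — all constraints hold.

(1) x4 = 5 lies in [2, 8] — OK.
(2) x2 + x6 = 2 + 3 = 5; 5 ≤ 7 — OK.
(3) x2 = 2, and 2 ≠ 3 — OK.
(4) x4 = 5 is in {9, 5, 8} — OK.
(5) x6 = 3 is odd — OK.
(6) x2 - x4 = 2 - 5 = -3 — OK.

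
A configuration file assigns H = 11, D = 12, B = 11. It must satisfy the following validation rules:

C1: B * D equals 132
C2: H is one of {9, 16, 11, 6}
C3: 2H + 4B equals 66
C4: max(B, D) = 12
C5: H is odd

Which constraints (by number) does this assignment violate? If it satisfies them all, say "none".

C1: B * D = 11 * 12 = 132 — holds.
C2: H = 11 is in {9, 16, 11, 6} — holds.
C3: 2H + 4B = 2(11) + 4(11) = 66 — holds.
C4: max(11, 12) = 12 — holds.
C5: H = 11 is odd — holds.

No violations.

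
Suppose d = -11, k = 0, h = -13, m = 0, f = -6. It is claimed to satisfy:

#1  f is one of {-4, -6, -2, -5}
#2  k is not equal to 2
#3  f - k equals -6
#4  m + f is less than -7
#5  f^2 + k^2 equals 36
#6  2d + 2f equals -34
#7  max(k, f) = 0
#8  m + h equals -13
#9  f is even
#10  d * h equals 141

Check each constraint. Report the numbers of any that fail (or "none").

Constraints 4, 10 do not hold.

#1 f = -6 is in {-4, -6, -2, -5} — OK.
#2 k = 0, and 0 ≠ 2 — OK.
#3 f - k = -6 - 0 = -6 — OK.
#4 m + f = 0 + (-6) = -6; -6 ≥ -7, bound -7 not met — violated.
#5 f^2 + k^2 = (-6)^2 + 0^2 = 36 + 0 = 36 — OK.
#6 2d + 2f = 2(-11) + 2(-6) = -34 — OK.
#7 max(0, -6) = 0 — OK.
#8 m + h = 0 + (-13) = -13 — OK.
#9 f = -6 is even — OK.
#10 d * h = -11 * (-13) = 143, not 141 — violated.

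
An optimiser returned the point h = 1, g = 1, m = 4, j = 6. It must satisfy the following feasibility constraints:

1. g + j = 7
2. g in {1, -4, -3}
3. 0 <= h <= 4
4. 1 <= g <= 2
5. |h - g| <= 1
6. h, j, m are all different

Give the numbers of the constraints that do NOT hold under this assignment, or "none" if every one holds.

No violations.

1. g + j = 1 + 6 = 7 — holds.
2. g = 1 is in {1, -4, -3} — holds.
3. h = 1 lies in [0, 4] — holds.
4. g = 1 lies in [1, 2] — holds.
5. |1 - 1| = 0; 0 ≤ 1 — holds.
6. values 1, 6, 4 are pairwise distinct — holds.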